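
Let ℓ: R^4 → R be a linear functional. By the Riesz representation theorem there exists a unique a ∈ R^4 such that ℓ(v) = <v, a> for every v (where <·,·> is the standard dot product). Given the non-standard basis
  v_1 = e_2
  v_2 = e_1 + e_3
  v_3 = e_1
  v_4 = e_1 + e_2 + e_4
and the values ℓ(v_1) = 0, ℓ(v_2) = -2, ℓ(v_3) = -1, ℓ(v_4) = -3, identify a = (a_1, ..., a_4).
a = (-1, 0, -1, -2)

Write a = (a_1, ..., a_4) in the standard basis. For each basis vector v_i, ℓ(v_i) = <v_i, a> is a linear equation in the a_j's. Collect the n equations into a matrix system V a = ℓ, where row i of V is v_i (expressed in the standard basis). Since V is invertible (lower-triangular with 1s on the diagonal, up to permutation), solve by back-substitution:
  V =
[[0, 1, 0, 0],
 [1, 0, 1, 0],
 [1, 0, 0, 0],
 [1, 1, 0, 1]]
  V a = (0, -2, -1, -3)
Solving gives a = (-1, 0, -1, -2).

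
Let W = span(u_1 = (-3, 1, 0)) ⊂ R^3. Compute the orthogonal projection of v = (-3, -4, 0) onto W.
proj_W(v) = (-3/2, 1/2, 0)

Set up U = [u_1 | ... | u_1] ∈ R^(3×1). The projector onto W = col(U) is P = U (U^T U)^(-1) U^T.
Compute U^T U =
  [10],
and U^T v = (5).
Solve U^T U · c = U^T v for the coefficients: c = (1/2). The projection is proj_W(v) = U c.
Check: (v - proj_W(v)) · u_1 = 0  (should be 0).
Result: proj_W(v) = (-3/2, 1/2, 0).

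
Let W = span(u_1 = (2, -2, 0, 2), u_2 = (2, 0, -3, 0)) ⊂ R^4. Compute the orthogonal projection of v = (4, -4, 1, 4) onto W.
proj_W(v) = (128/35, -146/35, 27/35, 146/35)

Set up U = [u_1 | ... | u_2] ∈ R^(4×2). The projector onto W = col(U) is P = U (U^T U)^(-1) U^T.
Compute U^T U =
  [12, 4]
  [4, 13],
and U^T v = (24, 5).
Solve U^T U · c = U^T v for the coefficients: c = (73/35, -9/35). The projection is proj_W(v) = U c.
Check: (v - proj_W(v)) · u_1 = 0  (should be 0).
Check: (v - proj_W(v)) · u_2 = 0  (should be 0).
Result: proj_W(v) = (128/35, -146/35, 27/35, 146/35).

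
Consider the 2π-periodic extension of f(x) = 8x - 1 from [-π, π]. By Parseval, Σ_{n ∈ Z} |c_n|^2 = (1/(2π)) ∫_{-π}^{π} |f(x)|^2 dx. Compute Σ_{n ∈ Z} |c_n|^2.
Σ |c_n|^2 = 64π^2/3 + 1

Expand and integrate term by term over [-π, π]:
  ∫ (8x)^2 dx = 64·(2π^3/3); ∫ 2·8·(-1)·x dx = 0 (odd integrand); ∫ (-1)^2 dx = 1·2π.
So (1/(2π)) ∫_{-π}^{π} (8x - 1)^2 dx = 64π^2/3 + 1 = 64π^2/3 + 1.
Parseval ⇒ Σ |c_n|^2 = 64π^2/3 + 1.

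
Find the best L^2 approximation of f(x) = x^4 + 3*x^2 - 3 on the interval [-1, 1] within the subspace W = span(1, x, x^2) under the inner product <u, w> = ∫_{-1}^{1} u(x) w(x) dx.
g(x) = 27*x^2/7 - 108/35

The best approximation g ∈ W is the orthogonal projection of f onto W. Writing g = a_0 + a_1 x + a_2 x^2, the coefficients solve the normal equations G · a = b where
  G_{ij} = <φ_i, φ_j> and b_i = <f, φ_i>, with φ_0 = 1, φ_1 = x, φ_2 = x^2.
G =
  [2, 0, 2/3]
  [0, 2/3, 0]
  [2/3, 0, 2/5],
b = (-18/5, 0, -18/35).
Solving gives a_0 = -108/35, a_1 = 0, a_2 = 27/7, so
  g(x) = 27*x^2/7 - 108/35.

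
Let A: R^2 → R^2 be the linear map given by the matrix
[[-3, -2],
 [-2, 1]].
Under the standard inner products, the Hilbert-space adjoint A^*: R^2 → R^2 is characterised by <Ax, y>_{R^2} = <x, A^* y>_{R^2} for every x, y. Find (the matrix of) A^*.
A^* = A^T =
[[-3, -2],
 [-2, 1]]

For real matrices with standard dot products, the defining identity <Ax, y> = <x, A^* y> gives (Ax)^T y = x^T (A^*) y, i.e. x^T A^T y = x^T (A^*) y. Since this holds for all x, y, we must have A^* = A^T. Therefore
A^* =
[[-3, -2],
 [-2, 1]].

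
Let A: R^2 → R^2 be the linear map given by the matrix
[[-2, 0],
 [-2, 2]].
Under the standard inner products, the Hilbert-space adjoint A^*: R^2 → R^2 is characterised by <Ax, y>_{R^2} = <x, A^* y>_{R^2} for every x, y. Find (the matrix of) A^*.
A^* = A^T =
[[-2, -2],
 [0, 2]]

For real matrices with standard dot products, the defining identity <Ax, y> = <x, A^* y> gives (Ax)^T y = x^T (A^*) y, i.e. x^T A^T y = x^T (A^*) y. Since this holds for all x, y, we must have A^* = A^T. Therefore
A^* =
[[-2, -2],
 [0, 2]].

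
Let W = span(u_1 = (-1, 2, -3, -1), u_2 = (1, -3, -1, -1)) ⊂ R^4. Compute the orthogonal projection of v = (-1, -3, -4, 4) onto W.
proj_W(v) = (23/57, -89/57, -103/57, -21/19)

Set up U = [u_1 | ... | u_2] ∈ R^(4×2). The projector onto W = col(U) is P = U (U^T U)^(-1) U^T.
Compute U^T U =
  [15, -3]
  [-3, 12],
and U^T v = (3, 8).
Solve U^T U · c = U^T v for the coefficients: c = (20/57, 43/57). The projection is proj_W(v) = U c.
Check: (v - proj_W(v)) · u_1 = 0  (should be 0).
Check: (v - proj_W(v)) · u_2 = 0  (should be 0).
Result: proj_W(v) = (23/57, -89/57, -103/57, -21/19).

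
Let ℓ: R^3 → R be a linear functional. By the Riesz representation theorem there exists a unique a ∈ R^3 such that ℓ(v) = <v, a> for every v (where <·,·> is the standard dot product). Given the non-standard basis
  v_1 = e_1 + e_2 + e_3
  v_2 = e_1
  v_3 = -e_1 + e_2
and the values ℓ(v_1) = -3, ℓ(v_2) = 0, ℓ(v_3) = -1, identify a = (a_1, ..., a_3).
a = (0, -1, -2)

Write a = (a_1, ..., a_3) in the standard basis. For each basis vector v_i, ℓ(v_i) = <v_i, a> is a linear equation in the a_j's. Collect the n equations into a matrix system V a = ℓ, where row i of V is v_i (expressed in the standard basis). Since V is invertible (lower-triangular with 1s on the diagonal, up to permutation), solve by back-substitution:
  V =
[[1, 1, 1],
 [1, 0, 0],
 [-1, 1, 0]]
  V a = (-3, 0, -1)
Solving gives a = (0, -1, -2).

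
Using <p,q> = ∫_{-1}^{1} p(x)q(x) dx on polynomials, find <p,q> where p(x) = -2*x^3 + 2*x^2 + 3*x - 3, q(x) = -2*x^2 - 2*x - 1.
<p,q> = 14/3

Expand the product: p(x)·q(x) = 4*x^5 - 8*x^3 - 2*x^2 + 3*x + 3.
∫_{-1}^{1} of each monomial x^k gives [2/(k+1) if k even, 0 if k odd]. Integrating term-by-term (or equivalently evaluating the antiderivative F(x) = 2*x^6/3 - 2*x^4 - 2*x^3/3 + 3*x^2/2 + 3*x at the endpoints):
  F(1) − F(−1) = 5/2 − (-13/6) = 14/3.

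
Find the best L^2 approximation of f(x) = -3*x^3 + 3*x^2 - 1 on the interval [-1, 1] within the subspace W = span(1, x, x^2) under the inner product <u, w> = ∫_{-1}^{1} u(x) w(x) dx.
g(x) = 3*x^2 - 9*x/5 - 1

The best approximation g ∈ W is the orthogonal projection of f onto W. Writing g = a_0 + a_1 x + a_2 x^2, the coefficients solve the normal equations G · a = b where
  G_{ij} = <φ_i, φ_j> and b_i = <f, φ_i>, with φ_0 = 1, φ_1 = x, φ_2 = x^2.
G =
  [2, 0, 2/3]
  [0, 2/3, 0]
  [2/3, 0, 2/5],
b = (0, -6/5, 8/15).
Solving gives a_0 = -1, a_1 = -9/5, a_2 = 3, so
  g(x) = 3*x^2 - 9*x/5 - 1.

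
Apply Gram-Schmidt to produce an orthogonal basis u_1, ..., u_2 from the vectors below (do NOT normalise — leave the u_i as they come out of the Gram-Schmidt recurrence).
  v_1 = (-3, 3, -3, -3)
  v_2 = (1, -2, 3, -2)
Orthogonal basis:
  u_1 = (-3, 3, -3, -3)
  u_2 = (0, -1, 2, -3)

Apply the Gram-Schmidt recurrence
  u_1 = v_1
  u_i = v_i − Σ_{j<i} ((v_i · u_j) / (u_j · u_j)) · u_j.

Step by step this gives:
  u_1 = (-3, 3, -3, -3)
  u_2 = (0, -1, 2, -3)

Orthogonality check:
  u_2 · u_1 = 0 (should be 0)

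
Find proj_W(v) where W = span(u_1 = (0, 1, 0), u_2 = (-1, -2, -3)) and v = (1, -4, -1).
proj_W(v) = (-1/5, -4, -3/5)

Set up U = [u_1 | ... | u_2] ∈ R^(3×2). The projector onto W = col(U) is P = U (U^T U)^(-1) U^T.
Compute U^T U =
  [1, -2]
  [-2, 14],
and U^T v = (-4, 10).
Solve U^T U · c = U^T v for the coefficients: c = (-18/5, 1/5). The projection is proj_W(v) = U c.
Check: (v - proj_W(v)) · u_1 = 0  (should be 0).
Check: (v - proj_W(v)) · u_2 = 0  (should be 0).
Result: proj_W(v) = (-1/5, -4, -3/5).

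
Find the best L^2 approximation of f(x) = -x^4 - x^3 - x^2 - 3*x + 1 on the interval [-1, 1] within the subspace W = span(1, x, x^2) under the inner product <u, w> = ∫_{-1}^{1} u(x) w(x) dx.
g(x) = -13*x^2/7 - 18*x/5 + 38/35

The best approximation g ∈ W is the orthogonal projection of f onto W. Writing g = a_0 + a_1 x + a_2 x^2, the coefficients solve the normal equations G · a = b where
  G_{ij} = <φ_i, φ_j> and b_i = <f, φ_i>, with φ_0 = 1, φ_1 = x, φ_2 = x^2.
G =
  [2, 0, 2/3]
  [0, 2/3, 0]
  [2/3, 0, 2/5],
b = (14/15, -12/5, -2/105).
Solving gives a_0 = 38/35, a_1 = -18/5, a_2 = -13/7, so
  g(x) = -13*x^2/7 - 18*x/5 + 38/35.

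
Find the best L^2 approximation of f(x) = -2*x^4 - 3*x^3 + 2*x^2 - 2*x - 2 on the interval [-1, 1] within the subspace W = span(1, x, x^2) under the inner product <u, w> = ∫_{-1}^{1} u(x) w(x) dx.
g(x) = 2*x^2/7 - 19*x/5 - 64/35

The best approximation g ∈ W is the orthogonal projection of f onto W. Writing g = a_0 + a_1 x + a_2 x^2, the coefficients solve the normal equations G · a = b where
  G_{ij} = <φ_i, φ_j> and b_i = <f, φ_i>, with φ_0 = 1, φ_1 = x, φ_2 = x^2.
G =
  [2, 0, 2/3]
  [0, 2/3, 0]
  [2/3, 0, 2/5],
b = (-52/15, -38/15, -116/105).
Solving gives a_0 = -64/35, a_1 = -19/5, a_2 = 2/7, so
  g(x) = 2*x^2/7 - 19*x/5 - 64/35.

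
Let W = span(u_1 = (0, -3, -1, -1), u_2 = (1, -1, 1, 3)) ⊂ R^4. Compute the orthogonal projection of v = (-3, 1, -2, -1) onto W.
proj_W(v) = (-99/131, 126/131, -90/131, -288/131)

Set up U = [u_1 | ... | u_2] ∈ R^(4×2). The projector onto W = col(U) is P = U (U^T U)^(-1) U^T.
Compute U^T U =
  [11, -1]
  [-1, 12],
and U^T v = (0, -9).
Solve U^T U · c = U^T v for the coefficients: c = (-9/131, -99/131). The projection is proj_W(v) = U c.
Check: (v - proj_W(v)) · u_1 = 0  (should be 0).
Check: (v - proj_W(v)) · u_2 = 0  (should be 0).
Result: proj_W(v) = (-99/131, 126/131, -90/131, -288/131).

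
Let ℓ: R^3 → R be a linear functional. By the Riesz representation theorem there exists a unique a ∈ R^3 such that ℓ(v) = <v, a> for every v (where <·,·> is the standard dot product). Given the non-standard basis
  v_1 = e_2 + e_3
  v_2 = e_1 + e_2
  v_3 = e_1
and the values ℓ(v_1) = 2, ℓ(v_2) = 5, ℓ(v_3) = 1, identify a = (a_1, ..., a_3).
a = (1, 4, -2)

Write a = (a_1, ..., a_3) in the standard basis. For each basis vector v_i, ℓ(v_i) = <v_i, a> is a linear equation in the a_j's. Collect the n equations into a matrix system V a = ℓ, where row i of V is v_i (expressed in the standard basis). Since V is invertible (lower-triangular with 1s on the diagonal, up to permutation), solve by back-substitution:
  V =
[[0, 1, 1],
 [1, 1, 0],
 [1, 0, 0]]
  V a = (2, 5, 1)
Solving gives a = (1, 4, -2).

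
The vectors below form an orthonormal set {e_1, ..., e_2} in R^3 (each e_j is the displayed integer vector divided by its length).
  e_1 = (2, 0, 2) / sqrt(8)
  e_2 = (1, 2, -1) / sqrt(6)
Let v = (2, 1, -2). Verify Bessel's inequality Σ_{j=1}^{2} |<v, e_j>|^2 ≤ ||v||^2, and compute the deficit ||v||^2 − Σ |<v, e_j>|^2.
Σ |<v, e_j>|^2 = 6; ||v||^2 = 9; deficit = 3

Write each e_j = u_j / sqrt(<u_j, u_j>) where u_j is the displayed integer vector. Then <v, e_j> = <v, u_j> / sqrt(<u_j, u_j>), so |<v, e_j>|^2 = <v, u_j>^2 / <u_j, u_j>.
Coefficients: <v, e_1> = 0/sqrt(8), <v, e_2> = 6/sqrt(6).
Square and sum: Σ |<v, e_j>|^2 = 6.
Compute ||v||^2 = v·v = 9.
Deficit = 9 − 6 = 3 ≥ 0, confirming Bessel's inequality. (The deficit equals ||v − Σ <v,e_j> e_j||^2, the squared distance from v to span{e_j}.)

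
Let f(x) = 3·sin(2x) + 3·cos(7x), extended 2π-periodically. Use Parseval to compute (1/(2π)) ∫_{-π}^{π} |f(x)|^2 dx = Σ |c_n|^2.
Σ |c_n|^2 = 9

Expand |f|^2 and use orthogonality of {sin(nx), cos(mx)} on [-π, π]:
  ∫_{-π}^{π} sin(nx)^2 dx = π, ∫ cos(mx)^2 dx = π, and cross terms integrate to 0.
So ∫_{-π}^{π} f(x)^2 dx = 3^2 · π + 3^2 · π = (9 + 9)π.
Divide by 2π: (9 + 9)/2 = 9.
By Parseval, this equals Σ |c_n|^2.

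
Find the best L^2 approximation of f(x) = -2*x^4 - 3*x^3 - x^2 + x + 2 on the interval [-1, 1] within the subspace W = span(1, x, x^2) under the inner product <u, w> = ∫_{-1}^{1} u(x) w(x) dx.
g(x) = -19*x^2/7 - 4*x/5 + 76/35

The best approximation g ∈ W is the orthogonal projection of f onto W. Writing g = a_0 + a_1 x + a_2 x^2, the coefficients solve the normal equations G · a = b where
  G_{ij} = <φ_i, φ_j> and b_i = <f, φ_i>, with φ_0 = 1, φ_1 = x, φ_2 = x^2.
G =
  [2, 0, 2/3]
  [0, 2/3, 0]
  [2/3, 0, 2/5],
b = (38/15, -8/15, 38/105).
Solving gives a_0 = 76/35, a_1 = -4/5, a_2 = -19/7, so
  g(x) = -19*x^2/7 - 4*x/5 + 76/35.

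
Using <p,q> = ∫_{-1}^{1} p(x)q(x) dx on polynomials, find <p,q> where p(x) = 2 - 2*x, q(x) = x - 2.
<p,q> = -28/3

Expand the product: p(x)·q(x) = -2*x^2 + 6*x - 4.
∫_{-1}^{1} of each monomial x^k gives [2/(k+1) if k even, 0 if k odd]. Integrating term-by-term (or equivalently evaluating the antiderivative F(x) = -2*x^3/3 + 3*x^2 - 4*x at the endpoints):
  F(1) − F(−1) = -5/3 − (23/3) = -28/3.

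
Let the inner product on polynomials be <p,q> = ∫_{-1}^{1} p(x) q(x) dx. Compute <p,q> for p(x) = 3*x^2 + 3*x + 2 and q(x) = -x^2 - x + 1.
<p,q> = 22/15

Expand the product: p(x)·q(x) = -3*x^4 - 6*x^3 - 2*x^2 + x + 2.
∫_{-1}^{1} of each monomial x^k gives [2/(k+1) if k even, 0 if k odd]. Integrating term-by-term (or equivalently evaluating the antiderivative F(x) = -3*x^5/5 - 3*x^4/2 - 2*x^3/3 + x^2/2 + 2*x at the endpoints):
  F(1) − F(−1) = -4/15 − (-26/15) = 22/15.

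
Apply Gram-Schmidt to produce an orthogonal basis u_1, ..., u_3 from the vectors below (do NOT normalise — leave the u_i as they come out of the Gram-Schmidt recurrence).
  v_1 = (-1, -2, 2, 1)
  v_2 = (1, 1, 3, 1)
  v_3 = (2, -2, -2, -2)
Orthogonal basis:
  u_1 = (-1, -2, 2, 1)
  u_2 = (7/5, 9/5, 11/5, 3/5)
  u_3 = (32/13, -22/13, 2/13, -16/13)

Apply the Gram-Schmidt recurrence
  u_1 = v_1
  u_i = v_i − Σ_{j<i} ((v_i · u_j) / (u_j · u_j)) · u_j.

Step by step this gives:
  u_1 = (-1, -2, 2, 1)
  u_2 = (7/5, 9/5, 11/5, 3/5)
  u_3 = (32/13, -22/13, 2/13, -16/13)

Orthogonality check:
  u_2 · u_1 = 0 (should be 0)
  u_3 · u_1 = 0 (should be 0)
  u_3 · u_2 = 0 (should be 0)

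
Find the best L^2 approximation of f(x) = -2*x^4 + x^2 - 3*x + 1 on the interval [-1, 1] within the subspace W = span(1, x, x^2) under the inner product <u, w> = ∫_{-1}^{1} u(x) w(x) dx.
g(x) = -5*x^2/7 - 3*x + 41/35

The best approximation g ∈ W is the orthogonal projection of f onto W. Writing g = a_0 + a_1 x + a_2 x^2, the coefficients solve the normal equations G · a = b where
  G_{ij} = <φ_i, φ_j> and b_i = <f, φ_i>, with φ_0 = 1, φ_1 = x, φ_2 = x^2.
G =
  [2, 0, 2/3]
  [0, 2/3, 0]
  [2/3, 0, 2/5],
b = (28/15, -2, 52/105).
Solving gives a_0 = 41/35, a_1 = -3, a_2 = -5/7, so
  g(x) = -5*x^2/7 - 3*x + 41/35.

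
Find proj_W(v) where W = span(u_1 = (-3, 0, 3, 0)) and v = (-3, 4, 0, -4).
proj_W(v) = (-3/2, 0, 3/2, 0)

Set up U = [u_1 | ... | u_1] ∈ R^(4×1). The projector onto W = col(U) is P = U (U^T U)^(-1) U^T.
Compute U^T U =
  [18],
and U^T v = (9).
Solve U^T U · c = U^T v for the coefficients: c = (1/2). The projection is proj_W(v) = U c.
Check: (v - proj_W(v)) · u_1 = 0  (should be 0).
Result: proj_W(v) = (-3/2, 0, 3/2, 0).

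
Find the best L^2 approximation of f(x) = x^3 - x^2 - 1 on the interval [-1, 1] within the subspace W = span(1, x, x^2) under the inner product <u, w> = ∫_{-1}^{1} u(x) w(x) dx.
g(x) = -x^2 + 3*x/5 - 1

The best approximation g ∈ W is the orthogonal projection of f onto W. Writing g = a_0 + a_1 x + a_2 x^2, the coefficients solve the normal equations G · a = b where
  G_{ij} = <φ_i, φ_j> and b_i = <f, φ_i>, with φ_0 = 1, φ_1 = x, φ_2 = x^2.
G =
  [2, 0, 2/3]
  [0, 2/3, 0]
  [2/3, 0, 2/5],
b = (-8/3, 2/5, -16/15).
Solving gives a_0 = -1, a_1 = 3/5, a_2 = -1, so
  g(x) = -x^2 + 3*x/5 - 1.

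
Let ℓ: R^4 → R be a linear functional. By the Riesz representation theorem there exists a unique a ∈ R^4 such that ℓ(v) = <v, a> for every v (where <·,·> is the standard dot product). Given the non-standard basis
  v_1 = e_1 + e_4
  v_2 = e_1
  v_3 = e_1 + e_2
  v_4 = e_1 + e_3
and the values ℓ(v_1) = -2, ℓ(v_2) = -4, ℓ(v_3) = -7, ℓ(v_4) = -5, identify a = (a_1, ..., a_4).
a = (-4, -3, -1, 2)

Write a = (a_1, ..., a_4) in the standard basis. For each basis vector v_i, ℓ(v_i) = <v_i, a> is a linear equation in the a_j's. Collect the n equations into a matrix system V a = ℓ, where row i of V is v_i (expressed in the standard basis). Since V is invertible (lower-triangular with 1s on the diagonal, up to permutation), solve by back-substitution:
  V =
[[1, 0, 0, 1],
 [1, 0, 0, 0],
 [1, 1, 0, 0],
 [1, 0, 1, 0]]
  V a = (-2, -4, -7, -5)
Solving gives a = (-4, -3, -1, 2).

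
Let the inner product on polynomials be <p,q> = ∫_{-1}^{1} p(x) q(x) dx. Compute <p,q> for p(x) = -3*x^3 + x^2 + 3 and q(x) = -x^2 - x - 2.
<p,q> = -218/15

Expand the product: p(x)·q(x) = 3*x^5 + 2*x^4 + 5*x^3 - 5*x^2 - 3*x - 6.
∫_{-1}^{1} of each monomial x^k gives [2/(k+1) if k even, 0 if k odd]. Integrating term-by-term (or equivalently evaluating the antiderivative F(x) = x^6/2 + 2*x^5/5 + 5*x^4/4 - 5*x^3/3 - 3*x^2/2 - 6*x at the endpoints):
  F(1) − F(−1) = -421/60 − (451/60) = -218/15.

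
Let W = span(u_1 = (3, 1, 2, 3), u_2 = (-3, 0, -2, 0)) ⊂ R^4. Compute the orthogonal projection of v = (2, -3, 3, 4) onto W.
proj_W(v) = (36/13, 9/10, 24/13, 27/10)

Set up U = [u_1 | ... | u_2] ∈ R^(4×2). The projector onto W = col(U) is P = U (U^T U)^(-1) U^T.
Compute U^T U =
  [23, -13]
  [-13, 13],
and U^T v = (21, -12).
Solve U^T U · c = U^T v for the coefficients: c = (9/10, -3/130). The projection is proj_W(v) = U c.
Check: (v - proj_W(v)) · u_1 = 0  (should be 0).
Check: (v - proj_W(v)) · u_2 = 0  (should be 0).
Result: proj_W(v) = (36/13, 9/10, 24/13, 27/10).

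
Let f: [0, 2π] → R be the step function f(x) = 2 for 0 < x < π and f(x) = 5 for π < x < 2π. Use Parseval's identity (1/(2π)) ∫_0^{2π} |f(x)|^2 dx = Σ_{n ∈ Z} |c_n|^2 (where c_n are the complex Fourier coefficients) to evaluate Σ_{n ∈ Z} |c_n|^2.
Σ |c_n|^2 = 29/2

Parseval equates the L^2 energy of f (normalised by 1/(2π)) with the ℓ^2 sum of its Fourier coefficients: (1/(2π)) ∫_0^{2π} |f|^2 = Σ |c_n|^2.
Compute the left side: (1/(2π)) [∫_0^π 2^2 dx + ∫_π^{2π} 5^2 dx] = (1/(2π)) · (4π + 25π) = (4 + 25)/2 = 29/2.
So Σ_{n ∈ Z} |c_n|^2 = 29/2.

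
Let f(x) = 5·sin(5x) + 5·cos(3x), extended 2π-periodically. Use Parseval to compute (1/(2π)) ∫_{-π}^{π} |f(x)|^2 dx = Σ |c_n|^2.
Σ |c_n|^2 = 25

Expand |f|^2 and use orthogonality of {sin(nx), cos(mx)} on [-π, π]:
  ∫_{-π}^{π} sin(nx)^2 dx = π, ∫ cos(mx)^2 dx = π, and cross terms integrate to 0.
So ∫_{-π}^{π} f(x)^2 dx = 5^2 · π + 5^2 · π = (25 + 25)π.
Divide by 2π: (25 + 25)/2 = 25.
By Parseval, this equals Σ |c_n|^2.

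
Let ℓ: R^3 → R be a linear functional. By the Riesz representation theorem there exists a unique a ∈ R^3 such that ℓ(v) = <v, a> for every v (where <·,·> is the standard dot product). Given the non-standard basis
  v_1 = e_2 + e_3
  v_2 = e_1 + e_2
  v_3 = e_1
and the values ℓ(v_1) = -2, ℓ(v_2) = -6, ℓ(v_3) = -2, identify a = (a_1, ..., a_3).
a = (-2, -4, 2)

Write a = (a_1, ..., a_3) in the standard basis. For each basis vector v_i, ℓ(v_i) = <v_i, a> is a linear equation in the a_j's. Collect the n equations into a matrix system V a = ℓ, where row i of V is v_i (expressed in the standard basis). Since V is invertible (lower-triangular with 1s on the diagonal, up to permutation), solve by back-substitution:
  V =
[[0, 1, 1],
 [1, 1, 0],
 [1, 0, 0]]
  V a = (-2, -6, -2)
Solving gives a = (-2, -4, 2).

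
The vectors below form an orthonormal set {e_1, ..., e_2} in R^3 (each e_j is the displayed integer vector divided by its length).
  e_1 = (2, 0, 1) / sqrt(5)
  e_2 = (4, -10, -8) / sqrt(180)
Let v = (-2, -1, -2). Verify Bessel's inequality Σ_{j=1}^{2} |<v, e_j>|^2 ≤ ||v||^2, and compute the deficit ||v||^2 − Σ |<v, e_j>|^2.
Σ |<v, e_j>|^2 = 9; ||v||^2 = 9; deficit = 0

Write each e_j = u_j / sqrt(<u_j, u_j>) where u_j is the displayed integer vector. Then <v, e_j> = <v, u_j> / sqrt(<u_j, u_j>), so |<v, e_j>|^2 = <v, u_j>^2 / <u_j, u_j>.
Coefficients: <v, e_1> = -6/sqrt(5), <v, e_2> = 18/sqrt(180).
Square and sum: Σ |<v, e_j>|^2 = 9.
Compute ||v||^2 = v·v = 9.
Deficit = 9 − 9 = 0 ≥ 0, confirming Bessel's inequality. (The deficit equals ||v − Σ <v,e_j> e_j||^2, the squared distance from v to span{e_j}.)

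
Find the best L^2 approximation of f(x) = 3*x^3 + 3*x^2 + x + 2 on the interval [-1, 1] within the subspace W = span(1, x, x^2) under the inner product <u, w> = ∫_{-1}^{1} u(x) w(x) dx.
g(x) = 3*x^2 + 14*x/5 + 2

The best approximation g ∈ W is the orthogonal projection of f onto W. Writing g = a_0 + a_1 x + a_2 x^2, the coefficients solve the normal equations G · a = b where
  G_{ij} = <φ_i, φ_j> and b_i = <f, φ_i>, with φ_0 = 1, φ_1 = x, φ_2 = x^2.
G =
  [2, 0, 2/3]
  [0, 2/3, 0]
  [2/3, 0, 2/5],
b = (6, 28/15, 38/15).
Solving gives a_0 = 2, a_1 = 14/5, a_2 = 3, so
  g(x) = 3*x^2 + 14*x/5 + 2.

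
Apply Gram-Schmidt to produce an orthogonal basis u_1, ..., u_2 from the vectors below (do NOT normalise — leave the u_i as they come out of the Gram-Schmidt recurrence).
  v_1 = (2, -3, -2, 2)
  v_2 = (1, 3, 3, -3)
Orthogonal basis:
  u_1 = (2, -3, -2, 2)
  u_2 = (59/21, 2/7, 25/21, -25/21)

Apply the Gram-Schmidt recurrence
  u_1 = v_1
  u_i = v_i − Σ_{j<i} ((v_i · u_j) / (u_j · u_j)) · u_j.

Step by step this gives:
  u_1 = (2, -3, -2, 2)
  u_2 = (59/21, 2/7, 25/21, -25/21)

Orthogonality check:
  u_2 · u_1 = 0 (should be 0)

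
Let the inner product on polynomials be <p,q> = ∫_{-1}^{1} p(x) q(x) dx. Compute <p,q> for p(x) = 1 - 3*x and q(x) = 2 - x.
<p,q> = 6

Expand the product: p(x)·q(x) = 3*x^2 - 7*x + 2.
∫_{-1}^{1} of each monomial x^k gives [2/(k+1) if k even, 0 if k odd]. Integrating term-by-term (or equivalently evaluating the antiderivative F(x) = x^3 - 7*x^2/2 + 2*x at the endpoints):
  F(1) − F(−1) = -1/2 − (-13/2) = 6.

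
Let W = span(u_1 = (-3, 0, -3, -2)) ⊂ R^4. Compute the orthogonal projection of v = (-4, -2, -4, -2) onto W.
proj_W(v) = (-42/11, 0, -42/11, -28/11)

Set up U = [u_1 | ... | u_1] ∈ R^(4×1). The projector onto W = col(U) is P = U (U^T U)^(-1) U^T.
Compute U^T U =
  [22],
and U^T v = (28).
Solve U^T U · c = U^T v for the coefficients: c = (14/11). The projection is proj_W(v) = U c.
Check: (v - proj_W(v)) · u_1 = 0  (should be 0).
Result: proj_W(v) = (-42/11, 0, -42/11, -28/11).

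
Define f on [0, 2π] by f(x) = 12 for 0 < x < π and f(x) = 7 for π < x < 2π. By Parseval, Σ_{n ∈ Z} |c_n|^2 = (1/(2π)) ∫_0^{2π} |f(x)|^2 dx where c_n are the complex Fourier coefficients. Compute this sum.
Σ |c_n|^2 = 193/2

Parseval equates the L^2 energy of f (normalised by 1/(2π)) with the ℓ^2 sum of its Fourier coefficients: (1/(2π)) ∫_0^{2π} |f|^2 = Σ |c_n|^2.
Compute the left side: (1/(2π)) [∫_0^π 12^2 dx + ∫_π^{2π} 7^2 dx] = (1/(2π)) · (144π + 49π) = (144 + 49)/2 = 193/2.
So Σ_{n ∈ Z} |c_n|^2 = 193/2.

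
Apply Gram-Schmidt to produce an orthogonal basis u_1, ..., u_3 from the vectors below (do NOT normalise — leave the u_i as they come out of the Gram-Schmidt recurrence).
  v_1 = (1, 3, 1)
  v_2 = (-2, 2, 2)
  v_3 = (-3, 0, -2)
Orthogonal basis:
  u_1 = (1, 3, 1)
  u_2 = (-28/11, 4/11, 16/11)
  u_3 = (-7/6, 7/6, -7/3)

Apply the Gram-Schmidt recurrence
  u_1 = v_1
  u_i = v_i − Σ_{j<i} ((v_i · u_j) / (u_j · u_j)) · u_j.

Step by step this gives:
  u_1 = (1, 3, 1)
  u_2 = (-28/11, 4/11, 16/11)
  u_3 = (-7/6, 7/6, -7/3)

Orthogonality check:
  u_2 · u_1 = 0 (should be 0)
  u_3 · u_1 = 0 (should be 0)
  u_3 · u_2 = 0 (should be 0)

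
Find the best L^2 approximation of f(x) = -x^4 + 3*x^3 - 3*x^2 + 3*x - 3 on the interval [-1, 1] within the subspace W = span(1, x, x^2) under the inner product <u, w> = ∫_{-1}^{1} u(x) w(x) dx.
g(x) = -27*x^2/7 + 24*x/5 - 102/35

The best approximation g ∈ W is the orthogonal projection of f onto W. Writing g = a_0 + a_1 x + a_2 x^2, the coefficients solve the normal equations G · a = b where
  G_{ij} = <φ_i, φ_j> and b_i = <f, φ_i>, with φ_0 = 1, φ_1 = x, φ_2 = x^2.
G =
  [2, 0, 2/3]
  [0, 2/3, 0]
  [2/3, 0, 2/5],
b = (-42/5, 16/5, -122/35).
Solving gives a_0 = -102/35, a_1 = 24/5, a_2 = -27/7, so
  g(x) = -27*x^2/7 + 24*x/5 - 102/35.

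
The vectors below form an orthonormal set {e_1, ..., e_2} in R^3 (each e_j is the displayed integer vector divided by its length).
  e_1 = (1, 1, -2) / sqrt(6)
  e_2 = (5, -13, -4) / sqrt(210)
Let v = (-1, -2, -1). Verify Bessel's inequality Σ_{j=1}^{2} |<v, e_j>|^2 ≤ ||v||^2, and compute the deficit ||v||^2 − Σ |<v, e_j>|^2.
Σ |<v, e_j>|^2 = 22/7; ||v||^2 = 6; deficit = 20/7

Write each e_j = u_j / sqrt(<u_j, u_j>) where u_j is the displayed integer vector. Then <v, e_j> = <v, u_j> / sqrt(<u_j, u_j>), so |<v, e_j>|^2 = <v, u_j>^2 / <u_j, u_j>.
Coefficients: <v, e_1> = -1/sqrt(6), <v, e_2> = 25/sqrt(210).
Square and sum: Σ |<v, e_j>|^2 = 22/7.
Compute ||v||^2 = v·v = 6.
Deficit = 6 − 22/7 = 20/7 ≥ 0, confirming Bessel's inequality. (The deficit equals ||v − Σ <v,e_j> e_j||^2, the squared distance from v to span{e_j}.)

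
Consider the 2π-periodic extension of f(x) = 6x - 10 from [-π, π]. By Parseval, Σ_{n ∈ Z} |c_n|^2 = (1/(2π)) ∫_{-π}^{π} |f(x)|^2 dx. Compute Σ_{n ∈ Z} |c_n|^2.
Σ |c_n|^2 = 12π^2 + 100

Expand and integrate term by term over [-π, π]:
  ∫ (6x)^2 dx = 36·(2π^3/3); ∫ 2·6·(-10)·x dx = 0 (odd integrand); ∫ (-10)^2 dx = 100·2π.
So (1/(2π)) ∫_{-π}^{π} (6x - 10)^2 dx = 36π^2/3 + 100 = 12π^2 + 100.
Parseval ⇒ Σ |c_n|^2 = 12π^2 + 100.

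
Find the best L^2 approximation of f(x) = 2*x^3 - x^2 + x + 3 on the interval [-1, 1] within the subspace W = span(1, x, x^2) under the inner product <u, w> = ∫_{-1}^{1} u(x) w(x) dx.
g(x) = -x^2 + 11*x/5 + 3

The best approximation g ∈ W is the orthogonal projection of f onto W. Writing g = a_0 + a_1 x + a_2 x^2, the coefficients solve the normal equations G · a = b where
  G_{ij} = <φ_i, φ_j> and b_i = <f, φ_i>, with φ_0 = 1, φ_1 = x, φ_2 = x^2.
G =
  [2, 0, 2/3]
  [0, 2/3, 0]
  [2/3, 0, 2/5],
b = (16/3, 22/15, 8/5).
Solving gives a_0 = 3, a_1 = 11/5, a_2 = -1, so
  g(x) = -x^2 + 11*x/5 + 3.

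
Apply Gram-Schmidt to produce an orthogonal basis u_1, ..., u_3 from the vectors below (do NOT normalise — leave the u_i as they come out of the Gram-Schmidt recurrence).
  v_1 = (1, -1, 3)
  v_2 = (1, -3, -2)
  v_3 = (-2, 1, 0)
Orthogonal basis:
  u_1 = (1, -1, 3)
  u_2 = (13/11, -35/11, -16/11)
  u_3 = (-187/150, -17/30, 17/75)

Apply the Gram-Schmidt recurrence
  u_1 = v_1
  u_i = v_i − Σ_{j<i} ((v_i · u_j) / (u_j · u_j)) · u_j.

Step by step this gives:
  u_1 = (1, -1, 3)
  u_2 = (13/11, -35/11, -16/11)
  u_3 = (-187/150, -17/30, 17/75)

Orthogonality check:
  u_2 · u_1 = 0 (should be 0)
  u_3 · u_1 = 0 (should be 0)
  u_3 · u_2 = 0 (should be 0)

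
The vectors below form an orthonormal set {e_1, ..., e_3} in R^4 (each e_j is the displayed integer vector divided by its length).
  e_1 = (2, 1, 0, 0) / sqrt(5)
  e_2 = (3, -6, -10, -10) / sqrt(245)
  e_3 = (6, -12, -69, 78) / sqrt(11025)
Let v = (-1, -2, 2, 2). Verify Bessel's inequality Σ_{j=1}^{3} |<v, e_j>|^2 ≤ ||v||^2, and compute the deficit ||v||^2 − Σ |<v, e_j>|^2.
Σ |<v, e_j>|^2 = 181/25; ||v||^2 = 13; deficit = 144/25

Write each e_j = u_j / sqrt(<u_j, u_j>) where u_j is the displayed integer vector. Then <v, e_j> = <v, u_j> / sqrt(<u_j, u_j>), so |<v, e_j>|^2 = <v, u_j>^2 / <u_j, u_j>.
Coefficients: <v, e_1> = -4/sqrt(5), <v, e_2> = -31/sqrt(245), <v, e_3> = 36/sqrt(11025).
Square and sum: Σ |<v, e_j>|^2 = 181/25.
Compute ||v||^2 = v·v = 13.
Deficit = 13 − 181/25 = 144/25 ≥ 0, confirming Bessel's inequality. (The deficit equals ||v − Σ <v,e_j> e_j||^2, the squared distance from v to span{e_j}.)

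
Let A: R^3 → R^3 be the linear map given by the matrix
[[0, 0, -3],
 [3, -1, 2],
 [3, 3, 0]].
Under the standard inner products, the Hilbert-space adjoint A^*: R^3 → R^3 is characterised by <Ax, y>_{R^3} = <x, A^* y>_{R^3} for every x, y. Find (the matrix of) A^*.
A^* = A^T =
[[0, 3, 3],
 [0, -1, 3],
 [-3, 2, 0]]

For real matrices with standard dot products, the defining identity <Ax, y> = <x, A^* y> gives (Ax)^T y = x^T (A^*) y, i.e. x^T A^T y = x^T (A^*) y. Since this holds for all x, y, we must have A^* = A^T. Therefore
A^* =
[[0, 3, 3],
 [0, -1, 3],
 [-3, 2, 0]].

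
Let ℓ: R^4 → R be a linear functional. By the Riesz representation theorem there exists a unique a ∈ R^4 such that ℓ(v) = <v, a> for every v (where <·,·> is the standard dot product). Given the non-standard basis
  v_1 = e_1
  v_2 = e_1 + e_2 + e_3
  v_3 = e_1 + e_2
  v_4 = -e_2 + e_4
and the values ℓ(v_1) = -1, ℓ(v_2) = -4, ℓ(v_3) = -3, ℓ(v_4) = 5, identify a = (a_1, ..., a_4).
a = (-1, -2, -1, 3)

Write a = (a_1, ..., a_4) in the standard basis. For each basis vector v_i, ℓ(v_i) = <v_i, a> is a linear equation in the a_j's. Collect the n equations into a matrix system V a = ℓ, where row i of V is v_i (expressed in the standard basis). Since V is invertible (lower-triangular with 1s on the diagonal, up to permutation), solve by back-substitution:
  V =
[[1, 0, 0, 0],
 [1, 1, 1, 0],
 [1, 1, 0, 0],
 [0, -1, 0, 1]]
  V a = (-1, -4, -3, 5)
Solving gives a = (-1, -2, -1, 3).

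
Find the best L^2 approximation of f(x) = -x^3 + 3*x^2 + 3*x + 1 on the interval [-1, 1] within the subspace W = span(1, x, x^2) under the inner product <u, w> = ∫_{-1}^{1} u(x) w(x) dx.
g(x) = 3*x^2 + 12*x/5 + 1

The best approximation g ∈ W is the orthogonal projection of f onto W. Writing g = a_0 + a_1 x + a_2 x^2, the coefficients solve the normal equations G · a = b where
  G_{ij} = <φ_i, φ_j> and b_i = <f, φ_i>, with φ_0 = 1, φ_1 = x, φ_2 = x^2.
G =
  [2, 0, 2/3]
  [0, 2/3, 0]
  [2/3, 0, 2/5],
b = (4, 8/5, 28/15).
Solving gives a_0 = 1, a_1 = 12/5, a_2 = 3, so
  g(x) = 3*x^2 + 12*x/5 + 1.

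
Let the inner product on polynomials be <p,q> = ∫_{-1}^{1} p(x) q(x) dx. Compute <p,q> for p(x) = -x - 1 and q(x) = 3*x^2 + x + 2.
<p,q> = -20/3

Expand the product: p(x)·q(x) = -3*x^3 - 4*x^2 - 3*x - 2.
∫_{-1}^{1} of each monomial x^k gives [2/(k+1) if k even, 0 if k odd]. Integrating term-by-term (or equivalently evaluating the antiderivative F(x) = -3*x^4/4 - 4*x^3/3 - 3*x^2/2 - 2*x at the endpoints):
  F(1) − F(−1) = -67/12 − (13/12) = -20/3.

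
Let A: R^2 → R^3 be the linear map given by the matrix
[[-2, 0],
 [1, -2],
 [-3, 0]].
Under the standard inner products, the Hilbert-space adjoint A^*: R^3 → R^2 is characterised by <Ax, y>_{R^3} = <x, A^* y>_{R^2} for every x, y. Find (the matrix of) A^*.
A^* = A^T =
[[-2, 1, -3],
 [0, -2, 0]]

For real matrices with standard dot products, the defining identity <Ax, y> = <x, A^* y> gives (Ax)^T y = x^T (A^*) y, i.e. x^T A^T y = x^T (A^*) y. Since this holds for all x, y, we must have A^* = A^T. Therefore
A^* =
[[-2, 1, -3],
 [0, -2, 0]].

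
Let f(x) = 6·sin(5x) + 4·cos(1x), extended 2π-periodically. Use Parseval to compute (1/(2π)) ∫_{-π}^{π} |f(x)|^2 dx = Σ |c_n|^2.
Σ |c_n|^2 = 26

Expand |f|^2 and use orthogonality of {sin(nx), cos(mx)} on [-π, π]:
  ∫_{-π}^{π} sin(nx)^2 dx = π, ∫ cos(mx)^2 dx = π, and cross terms integrate to 0.
So ∫_{-π}^{π} f(x)^2 dx = 6^2 · π + 4^2 · π = (36 + 16)π.
Divide by 2π: (36 + 16)/2 = 26.
By Parseval, this equals Σ |c_n|^2.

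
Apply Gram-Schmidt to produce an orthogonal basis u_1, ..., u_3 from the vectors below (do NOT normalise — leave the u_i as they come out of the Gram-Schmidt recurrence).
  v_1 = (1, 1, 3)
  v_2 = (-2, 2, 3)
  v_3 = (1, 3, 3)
Orthogonal basis:
  u_1 = (1, 1, 3)
  u_2 = (-31/11, 13/11, 6/11)
  u_3 = (27/53, 81/53, -36/53)

Apply the Gram-Schmidt recurrence
  u_1 = v_1
  u_i = v_i − Σ_{j<i} ((v_i · u_j) / (u_j · u_j)) · u_j.

Step by step this gives:
  u_1 = (1, 1, 3)
  u_2 = (-31/11, 13/11, 6/11)
  u_3 = (27/53, 81/53, -36/53)

Orthogonality check:
  u_2 · u_1 = 0 (should be 0)
  u_3 · u_1 = 0 (should be 0)
  u_3 · u_2 = 0 (should be 0)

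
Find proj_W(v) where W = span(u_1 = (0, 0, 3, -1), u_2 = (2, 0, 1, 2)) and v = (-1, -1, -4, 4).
proj_W(v) = (72/89, 0, -402/89, 218/89)

Set up U = [u_1 | ... | u_2] ∈ R^(4×2). The projector onto W = col(U) is P = U (U^T U)^(-1) U^T.
Compute U^T U =
  [10, 1]
  [1, 9],
and U^T v = (-16, 2).
Solve U^T U · c = U^T v for the coefficients: c = (-146/89, 36/89). The projection is proj_W(v) = U c.
Check: (v - proj_W(v)) · u_1 = 0  (should be 0).
Check: (v - proj_W(v)) · u_2 = 0  (should be 0).
Result: proj_W(v) = (72/89, 0, -402/89, 218/89).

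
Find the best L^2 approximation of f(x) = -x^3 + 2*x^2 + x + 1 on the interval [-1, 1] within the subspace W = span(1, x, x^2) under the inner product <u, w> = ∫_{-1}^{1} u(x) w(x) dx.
g(x) = 2*x^2 + 2*x/5 + 1

The best approximation g ∈ W is the orthogonal projection of f onto W. Writing g = a_0 + a_1 x + a_2 x^2, the coefficients solve the normal equations G · a = b where
  G_{ij} = <φ_i, φ_j> and b_i = <f, φ_i>, with φ_0 = 1, φ_1 = x, φ_2 = x^2.
G =
  [2, 0, 2/3]
  [0, 2/3, 0]
  [2/3, 0, 2/5],
b = (10/3, 4/15, 22/15).
Solving gives a_0 = 1, a_1 = 2/5, a_2 = 2, so
  g(x) = 2*x^2 + 2*x/5 + 1.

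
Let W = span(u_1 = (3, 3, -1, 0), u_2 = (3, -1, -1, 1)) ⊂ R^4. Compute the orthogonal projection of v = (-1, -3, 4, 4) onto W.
proj_W(v) = (-240/179, -688/179, 80/179, 112/179)

Set up U = [u_1 | ... | u_2] ∈ R^(4×2). The projector onto W = col(U) is P = U (U^T U)^(-1) U^T.
Compute U^T U =
  [19, 7]
  [7, 12],
and U^T v = (-16, 0).
Solve U^T U · c = U^T v for the coefficients: c = (-192/179, 112/179). The projection is proj_W(v) = U c.
Check: (v - proj_W(v)) · u_1 = 0  (should be 0).
Check: (v - proj_W(v)) · u_2 = 0  (should be 0).
Result: proj_W(v) = (-240/179, -688/179, 80/179, 112/179).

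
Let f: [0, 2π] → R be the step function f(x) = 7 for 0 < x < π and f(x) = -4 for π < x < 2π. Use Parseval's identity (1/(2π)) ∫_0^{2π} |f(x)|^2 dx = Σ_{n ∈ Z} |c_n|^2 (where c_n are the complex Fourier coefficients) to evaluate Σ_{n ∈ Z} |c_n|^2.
Σ |c_n|^2 = 65/2

Parseval equates the L^2 energy of f (normalised by 1/(2π)) with the ℓ^2 sum of its Fourier coefficients: (1/(2π)) ∫_0^{2π} |f|^2 = Σ |c_n|^2.
Compute the left side: (1/(2π)) [∫_0^π 7^2 dx + ∫_π^{2π} (-4)^2 dx] = (1/(2π)) · (49π + 16π) = (49 + 16)/2 = 65/2.
So Σ_{n ∈ Z} |c_n|^2 = 65/2.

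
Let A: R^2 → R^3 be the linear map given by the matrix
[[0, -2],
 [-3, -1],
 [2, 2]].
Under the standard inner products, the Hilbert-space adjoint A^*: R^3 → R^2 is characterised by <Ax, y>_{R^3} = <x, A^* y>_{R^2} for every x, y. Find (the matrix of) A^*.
A^* = A^T =
[[0, -3, 2],
 [-2, -1, 2]]

For real matrices with standard dot products, the defining identity <Ax, y> = <x, A^* y> gives (Ax)^T y = x^T (A^*) y, i.e. x^T A^T y = x^T (A^*) y. Since this holds for all x, y, we must have A^* = A^T. Therefore
A^* =
[[0, -3, 2],
 [-2, -1, 2]].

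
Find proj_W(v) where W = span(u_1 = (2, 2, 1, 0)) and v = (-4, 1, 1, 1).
proj_W(v) = (-10/9, -10/9, -5/9, 0)

Set up U = [u_1 | ... | u_1] ∈ R^(4×1). The projector onto W = col(U) is P = U (U^T U)^(-1) U^T.
Compute U^T U =
  [9],
and U^T v = (-5).
Solve U^T U · c = U^T v for the coefficients: c = (-5/9). The projection is proj_W(v) = U c.
Check: (v - proj_W(v)) · u_1 = 0  (should be 0).
Result: proj_W(v) = (-10/9, -10/9, -5/9, 0).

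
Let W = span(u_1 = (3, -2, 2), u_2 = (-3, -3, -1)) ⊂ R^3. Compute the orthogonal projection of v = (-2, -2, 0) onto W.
proj_W(v) = (-258/149, -313/149, -75/149)

Set up U = [u_1 | ... | u_2] ∈ R^(3×2). The projector onto W = col(U) is P = U (U^T U)^(-1) U^T.
Compute U^T U =
  [17, -5]
  [-5, 19],
and U^T v = (-2, 12).
Solve U^T U · c = U^T v for the coefficients: c = (11/149, 97/149). The projection is proj_W(v) = U c.
Check: (v - proj_W(v)) · u_1 = 0  (should be 0).
Check: (v - proj_W(v)) · u_2 = 0  (should be 0).
Result: proj_W(v) = (-258/149, -313/149, -75/149).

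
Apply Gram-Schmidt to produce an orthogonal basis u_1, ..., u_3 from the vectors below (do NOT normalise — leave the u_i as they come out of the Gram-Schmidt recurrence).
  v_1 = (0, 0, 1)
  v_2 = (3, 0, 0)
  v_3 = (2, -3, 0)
Orthogonal basis:
  u_1 = (0, 0, 1)
  u_2 = (3, 0, 0)
  u_3 = (0, -3, 0)

Apply the Gram-Schmidt recurrence
  u_1 = v_1
  u_i = v_i − Σ_{j<i} ((v_i · u_j) / (u_j · u_j)) · u_j.

Step by step this gives:
  u_1 = (0, 0, 1)
  u_2 = (3, 0, 0)
  u_3 = (0, -3, 0)

Orthogonality check:
  u_2 · u_1 = 0 (should be 0)
  u_3 · u_1 = 0 (should be 0)
  u_3 · u_2 = 0 (should be 0)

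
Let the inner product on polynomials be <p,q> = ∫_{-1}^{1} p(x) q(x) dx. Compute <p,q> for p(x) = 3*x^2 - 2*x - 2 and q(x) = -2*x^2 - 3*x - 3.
<p,q> = 154/15

Expand the product: p(x)·q(x) = -6*x^4 - 5*x^3 + x^2 + 12*x + 6.
∫_{-1}^{1} of each monomial x^k gives [2/(k+1) if k even, 0 if k odd]. Integrating term-by-term (or equivalently evaluating the antiderivative F(x) = -6*x^5/5 - 5*x^4/4 + x^3/3 + 6*x^2 + 6*x at the endpoints):
  F(1) − F(−1) = 593/60 − (-23/60) = 154/15.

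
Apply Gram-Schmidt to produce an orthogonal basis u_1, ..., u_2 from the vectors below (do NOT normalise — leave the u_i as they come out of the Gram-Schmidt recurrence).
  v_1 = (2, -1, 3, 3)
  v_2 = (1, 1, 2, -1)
Orthogonal basis:
  u_1 = (2, -1, 3, 3)
  u_2 = (15/23, 27/23, 34/23, -35/23)

Apply the Gram-Schmidt recurrence
  u_1 = v_1
  u_i = v_i − Σ_{j<i} ((v_i · u_j) / (u_j · u_j)) · u_j.

Step by step this gives:
  u_1 = (2, -1, 3, 3)
  u_2 = (15/23, 27/23, 34/23, -35/23)

Orthogonality check:
  u_2 · u_1 = 0 (should be 0)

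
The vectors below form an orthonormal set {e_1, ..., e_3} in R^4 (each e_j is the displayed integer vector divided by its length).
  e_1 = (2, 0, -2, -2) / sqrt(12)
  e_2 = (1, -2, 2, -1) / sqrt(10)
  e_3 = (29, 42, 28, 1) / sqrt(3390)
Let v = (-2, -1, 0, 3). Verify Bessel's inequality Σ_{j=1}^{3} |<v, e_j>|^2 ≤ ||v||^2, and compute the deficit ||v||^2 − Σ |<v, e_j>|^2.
Σ |<v, e_j>|^2 = 1357/113; ||v||^2 = 14; deficit = 225/113

Write each e_j = u_j / sqrt(<u_j, u_j>) where u_j is the displayed integer vector. Then <v, e_j> = <v, u_j> / sqrt(<u_j, u_j>), so |<v, e_j>|^2 = <v, u_j>^2 / <u_j, u_j>.
Coefficients: <v, e_1> = -10/sqrt(12), <v, e_2> = -3/sqrt(10), <v, e_3> = -97/sqrt(3390).
Square and sum: Σ |<v, e_j>|^2 = 1357/113.
Compute ||v||^2 = v·v = 14.
Deficit = 14 − 1357/113 = 225/113 ≥ 0, confirming Bessel's inequality. (The deficit equals ||v − Σ <v,e_j> e_j||^2, the squared distance from v to span{e_j}.)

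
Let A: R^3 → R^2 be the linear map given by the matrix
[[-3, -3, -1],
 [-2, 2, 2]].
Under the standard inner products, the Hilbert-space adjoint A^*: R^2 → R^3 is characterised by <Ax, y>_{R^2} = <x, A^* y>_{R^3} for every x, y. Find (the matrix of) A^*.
A^* = A^T =
[[-3, -2],
 [-3, 2],
 [-1, 2]]

For real matrices with standard dot products, the defining identity <Ax, y> = <x, A^* y> gives (Ax)^T y = x^T (A^*) y, i.e. x^T A^T y = x^T (A^*) y. Since this holds for all x, y, we must have A^* = A^T. Therefore
A^* =
[[-3, -2],
 [-3, 2],
 [-1, 2]].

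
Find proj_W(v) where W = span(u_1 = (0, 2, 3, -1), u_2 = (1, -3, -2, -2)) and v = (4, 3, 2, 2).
proj_W(v) = (-41/76, 173/76, 157/76, 3/4)

Set up U = [u_1 | ... | u_2] ∈ R^(4×2). The projector onto W = col(U) is P = U (U^T U)^(-1) U^T.
Compute U^T U =
  [14, -10]
  [-10, 18],
and U^T v = (10, -13).
Solve U^T U · c = U^T v for the coefficients: c = (25/76, -41/76). The projection is proj_W(v) = U c.
Check: (v - proj_W(v)) · u_1 = 0  (should be 0).
Check: (v - proj_W(v)) · u_2 = 0  (should be 0).
Result: proj_W(v) = (-41/76, 173/76, 157/76, 3/4).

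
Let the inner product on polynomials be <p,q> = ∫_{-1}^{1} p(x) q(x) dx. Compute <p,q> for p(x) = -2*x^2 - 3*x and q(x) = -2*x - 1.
<p,q> = 16/3

Expand the product: p(x)·q(x) = 4*x^3 + 8*x^2 + 3*x.
∫_{-1}^{1} of each monomial x^k gives [2/(k+1) if k even, 0 if k odd]. Integrating term-by-term (or equivalently evaluating the antiderivative F(x) = x^4 + 8*x^3/3 + 3*x^2/2 at the endpoints):
  F(1) − F(−1) = 31/6 − (-1/6) = 16/3.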